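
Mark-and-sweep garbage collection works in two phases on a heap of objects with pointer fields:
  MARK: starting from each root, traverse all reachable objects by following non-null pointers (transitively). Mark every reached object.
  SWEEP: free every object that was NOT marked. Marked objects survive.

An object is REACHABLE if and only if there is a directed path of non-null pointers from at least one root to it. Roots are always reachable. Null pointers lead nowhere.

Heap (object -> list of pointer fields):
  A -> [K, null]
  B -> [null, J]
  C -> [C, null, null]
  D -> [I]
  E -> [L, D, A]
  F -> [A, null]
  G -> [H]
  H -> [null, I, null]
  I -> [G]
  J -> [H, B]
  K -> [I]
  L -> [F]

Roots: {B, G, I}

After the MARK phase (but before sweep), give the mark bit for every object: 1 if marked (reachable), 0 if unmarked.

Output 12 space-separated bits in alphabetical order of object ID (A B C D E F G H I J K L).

Roots: B G I
Mark B: refs=null J, marked=B
Mark G: refs=H, marked=B G
Mark I: refs=G, marked=B G I
Mark J: refs=H B, marked=B G I J
Mark H: refs=null I null, marked=B G H I J
Unmarked (collected): A C D E F K L

Answer: 0 1 0 0 0 0 1 1 1 1 0 0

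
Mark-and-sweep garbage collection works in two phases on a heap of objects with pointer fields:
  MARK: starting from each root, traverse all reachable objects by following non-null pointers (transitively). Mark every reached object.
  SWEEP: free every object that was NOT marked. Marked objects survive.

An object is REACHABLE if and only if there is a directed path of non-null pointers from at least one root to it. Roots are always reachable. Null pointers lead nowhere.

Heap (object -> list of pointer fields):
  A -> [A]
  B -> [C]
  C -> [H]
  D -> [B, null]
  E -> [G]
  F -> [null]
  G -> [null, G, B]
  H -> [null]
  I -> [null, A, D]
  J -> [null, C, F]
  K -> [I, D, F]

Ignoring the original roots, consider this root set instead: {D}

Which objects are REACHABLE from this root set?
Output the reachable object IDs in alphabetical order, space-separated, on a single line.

Roots: D
Mark D: refs=B null, marked=D
Mark B: refs=C, marked=B D
Mark C: refs=H, marked=B C D
Mark H: refs=null, marked=B C D H
Unmarked (collected): A E F G I J K

Answer: B C D H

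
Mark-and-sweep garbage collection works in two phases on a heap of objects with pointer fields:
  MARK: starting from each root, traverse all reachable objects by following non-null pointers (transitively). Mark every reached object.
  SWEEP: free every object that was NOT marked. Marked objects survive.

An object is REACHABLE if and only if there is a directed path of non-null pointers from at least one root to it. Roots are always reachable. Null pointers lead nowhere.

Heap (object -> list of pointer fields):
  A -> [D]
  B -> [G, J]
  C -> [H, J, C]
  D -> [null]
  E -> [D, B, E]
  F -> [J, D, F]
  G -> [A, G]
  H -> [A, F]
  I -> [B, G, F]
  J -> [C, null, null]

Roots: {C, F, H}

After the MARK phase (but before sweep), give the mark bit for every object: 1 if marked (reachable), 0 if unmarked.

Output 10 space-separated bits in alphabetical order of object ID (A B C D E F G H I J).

Roots: C F H
Mark C: refs=H J C, marked=C
Mark F: refs=J D F, marked=C F
Mark H: refs=A F, marked=C F H
Mark J: refs=C null null, marked=C F H J
Mark D: refs=null, marked=C D F H J
Mark A: refs=D, marked=A C D F H J
Unmarked (collected): B E G I

Answer: 1 0 1 1 0 1 0 1 0 1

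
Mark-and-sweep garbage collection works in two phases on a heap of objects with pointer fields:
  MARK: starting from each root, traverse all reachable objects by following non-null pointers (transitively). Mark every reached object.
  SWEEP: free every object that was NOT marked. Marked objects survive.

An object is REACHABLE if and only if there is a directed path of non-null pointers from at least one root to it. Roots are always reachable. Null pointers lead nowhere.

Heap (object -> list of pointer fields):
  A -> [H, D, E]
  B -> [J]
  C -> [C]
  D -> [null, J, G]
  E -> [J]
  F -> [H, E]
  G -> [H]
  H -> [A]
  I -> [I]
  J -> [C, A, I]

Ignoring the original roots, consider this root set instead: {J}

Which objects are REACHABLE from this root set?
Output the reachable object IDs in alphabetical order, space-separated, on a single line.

Roots: J
Mark J: refs=C A I, marked=J
Mark C: refs=C, marked=C J
Mark A: refs=H D E, marked=A C J
Mark I: refs=I, marked=A C I J
Mark H: refs=A, marked=A C H I J
Mark D: refs=null J G, marked=A C D H I J
Mark E: refs=J, marked=A C D E H I J
Mark G: refs=H, marked=A C D E G H I J
Unmarked (collected): B F

Answer: A C D E G H I J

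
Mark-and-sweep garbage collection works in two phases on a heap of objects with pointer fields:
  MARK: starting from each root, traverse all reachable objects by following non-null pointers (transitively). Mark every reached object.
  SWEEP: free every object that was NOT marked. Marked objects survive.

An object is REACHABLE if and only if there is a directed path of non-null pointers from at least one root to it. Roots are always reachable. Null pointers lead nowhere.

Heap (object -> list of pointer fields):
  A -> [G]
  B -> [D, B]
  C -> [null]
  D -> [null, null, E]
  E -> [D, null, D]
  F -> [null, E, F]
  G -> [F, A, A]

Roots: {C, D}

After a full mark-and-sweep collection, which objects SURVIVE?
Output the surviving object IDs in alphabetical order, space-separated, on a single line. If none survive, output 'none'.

Answer: C D E

Derivation:
Roots: C D
Mark C: refs=null, marked=C
Mark D: refs=null null E, marked=C D
Mark E: refs=D null D, marked=C D E
Unmarked (collected): A B F G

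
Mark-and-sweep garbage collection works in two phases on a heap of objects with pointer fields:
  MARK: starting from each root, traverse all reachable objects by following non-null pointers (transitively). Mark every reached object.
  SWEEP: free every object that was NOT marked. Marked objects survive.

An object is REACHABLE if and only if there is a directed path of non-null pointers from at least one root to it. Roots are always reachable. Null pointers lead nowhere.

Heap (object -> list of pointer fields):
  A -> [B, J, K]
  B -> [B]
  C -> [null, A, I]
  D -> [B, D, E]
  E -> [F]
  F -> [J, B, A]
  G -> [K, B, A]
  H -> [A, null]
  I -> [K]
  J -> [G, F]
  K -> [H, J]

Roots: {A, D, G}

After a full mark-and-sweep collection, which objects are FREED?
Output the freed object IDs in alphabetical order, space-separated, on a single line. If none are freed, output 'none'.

Answer: C I

Derivation:
Roots: A D G
Mark A: refs=B J K, marked=A
Mark D: refs=B D E, marked=A D
Mark G: refs=K B A, marked=A D G
Mark B: refs=B, marked=A B D G
Mark J: refs=G F, marked=A B D G J
Mark K: refs=H J, marked=A B D G J K
Mark E: refs=F, marked=A B D E G J K
Mark F: refs=J B A, marked=A B D E F G J K
Mark H: refs=A null, marked=A B D E F G H J K
Unmarked (collected): C I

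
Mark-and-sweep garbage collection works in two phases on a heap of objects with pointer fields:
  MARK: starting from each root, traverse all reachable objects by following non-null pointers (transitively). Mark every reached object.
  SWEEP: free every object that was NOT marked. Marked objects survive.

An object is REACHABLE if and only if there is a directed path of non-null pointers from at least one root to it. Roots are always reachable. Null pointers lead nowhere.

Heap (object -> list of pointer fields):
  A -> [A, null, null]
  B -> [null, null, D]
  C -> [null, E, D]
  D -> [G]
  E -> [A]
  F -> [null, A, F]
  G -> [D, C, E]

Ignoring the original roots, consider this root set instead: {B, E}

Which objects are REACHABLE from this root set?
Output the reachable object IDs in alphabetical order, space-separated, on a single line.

Roots: B E
Mark B: refs=null null D, marked=B
Mark E: refs=A, marked=B E
Mark D: refs=G, marked=B D E
Mark A: refs=A null null, marked=A B D E
Mark G: refs=D C E, marked=A B D E G
Mark C: refs=null E D, marked=A B C D E G
Unmarked (collected): F

Answer: A B C D E G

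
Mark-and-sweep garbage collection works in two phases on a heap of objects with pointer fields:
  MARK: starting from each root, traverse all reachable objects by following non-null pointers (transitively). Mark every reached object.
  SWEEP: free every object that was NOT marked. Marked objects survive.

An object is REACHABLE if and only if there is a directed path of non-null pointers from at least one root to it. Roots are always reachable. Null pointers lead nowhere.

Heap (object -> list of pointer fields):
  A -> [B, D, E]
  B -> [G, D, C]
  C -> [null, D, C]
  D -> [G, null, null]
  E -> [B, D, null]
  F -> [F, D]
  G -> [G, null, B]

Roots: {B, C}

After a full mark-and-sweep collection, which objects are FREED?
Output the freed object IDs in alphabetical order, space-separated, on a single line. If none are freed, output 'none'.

Answer: A E F

Derivation:
Roots: B C
Mark B: refs=G D C, marked=B
Mark C: refs=null D C, marked=B C
Mark G: refs=G null B, marked=B C G
Mark D: refs=G null null, marked=B C D G
Unmarked (collected): A E F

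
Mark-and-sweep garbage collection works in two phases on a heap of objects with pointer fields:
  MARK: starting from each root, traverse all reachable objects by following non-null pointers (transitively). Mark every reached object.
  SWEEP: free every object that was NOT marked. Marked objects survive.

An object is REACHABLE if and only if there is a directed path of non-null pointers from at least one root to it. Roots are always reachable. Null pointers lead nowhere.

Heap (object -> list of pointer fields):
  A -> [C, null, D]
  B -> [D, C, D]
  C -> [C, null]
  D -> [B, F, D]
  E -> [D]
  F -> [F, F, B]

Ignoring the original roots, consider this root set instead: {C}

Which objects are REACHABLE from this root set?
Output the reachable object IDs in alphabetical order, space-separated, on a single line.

Roots: C
Mark C: refs=C null, marked=C
Unmarked (collected): A B D E F

Answer: C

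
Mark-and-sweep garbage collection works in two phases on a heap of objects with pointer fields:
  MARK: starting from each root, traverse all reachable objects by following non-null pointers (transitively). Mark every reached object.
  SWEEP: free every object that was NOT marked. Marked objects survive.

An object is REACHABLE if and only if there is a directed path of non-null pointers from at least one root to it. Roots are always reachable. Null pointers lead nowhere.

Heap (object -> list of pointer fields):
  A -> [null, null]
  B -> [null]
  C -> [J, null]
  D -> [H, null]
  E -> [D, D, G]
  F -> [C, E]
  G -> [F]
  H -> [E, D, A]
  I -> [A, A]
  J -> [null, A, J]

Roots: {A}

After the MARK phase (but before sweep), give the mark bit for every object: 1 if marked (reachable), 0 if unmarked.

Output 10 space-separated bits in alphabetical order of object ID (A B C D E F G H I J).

Answer: 1 0 0 0 0 0 0 0 0 0

Derivation:
Roots: A
Mark A: refs=null null, marked=A
Unmarked (collected): B C D E F G H I J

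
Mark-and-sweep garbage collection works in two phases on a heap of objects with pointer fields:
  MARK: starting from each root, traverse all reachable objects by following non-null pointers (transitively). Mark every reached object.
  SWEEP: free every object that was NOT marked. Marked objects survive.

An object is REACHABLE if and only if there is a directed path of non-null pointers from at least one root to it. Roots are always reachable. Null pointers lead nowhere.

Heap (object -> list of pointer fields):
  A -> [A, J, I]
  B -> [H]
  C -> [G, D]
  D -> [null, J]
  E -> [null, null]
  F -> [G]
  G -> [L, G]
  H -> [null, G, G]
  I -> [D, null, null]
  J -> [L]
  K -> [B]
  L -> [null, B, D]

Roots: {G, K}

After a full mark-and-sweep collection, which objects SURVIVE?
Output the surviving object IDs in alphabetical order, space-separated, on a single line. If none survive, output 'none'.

Roots: G K
Mark G: refs=L G, marked=G
Mark K: refs=B, marked=G K
Mark L: refs=null B D, marked=G K L
Mark B: refs=H, marked=B G K L
Mark D: refs=null J, marked=B D G K L
Mark H: refs=null G G, marked=B D G H K L
Mark J: refs=L, marked=B D G H J K L
Unmarked (collected): A C E F I

Answer: B D G H J K L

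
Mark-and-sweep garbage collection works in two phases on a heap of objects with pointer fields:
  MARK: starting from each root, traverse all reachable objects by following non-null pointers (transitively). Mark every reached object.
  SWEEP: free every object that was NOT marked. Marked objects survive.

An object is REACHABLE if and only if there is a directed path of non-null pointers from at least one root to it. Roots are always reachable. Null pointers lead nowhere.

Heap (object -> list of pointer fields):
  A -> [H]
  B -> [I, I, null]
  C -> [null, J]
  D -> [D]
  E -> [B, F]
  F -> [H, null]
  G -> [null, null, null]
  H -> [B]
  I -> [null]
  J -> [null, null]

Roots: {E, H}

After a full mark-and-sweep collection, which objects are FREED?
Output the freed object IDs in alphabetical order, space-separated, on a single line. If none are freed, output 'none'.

Roots: E H
Mark E: refs=B F, marked=E
Mark H: refs=B, marked=E H
Mark B: refs=I I null, marked=B E H
Mark F: refs=H null, marked=B E F H
Mark I: refs=null, marked=B E F H I
Unmarked (collected): A C D G J

Answer: A C D G J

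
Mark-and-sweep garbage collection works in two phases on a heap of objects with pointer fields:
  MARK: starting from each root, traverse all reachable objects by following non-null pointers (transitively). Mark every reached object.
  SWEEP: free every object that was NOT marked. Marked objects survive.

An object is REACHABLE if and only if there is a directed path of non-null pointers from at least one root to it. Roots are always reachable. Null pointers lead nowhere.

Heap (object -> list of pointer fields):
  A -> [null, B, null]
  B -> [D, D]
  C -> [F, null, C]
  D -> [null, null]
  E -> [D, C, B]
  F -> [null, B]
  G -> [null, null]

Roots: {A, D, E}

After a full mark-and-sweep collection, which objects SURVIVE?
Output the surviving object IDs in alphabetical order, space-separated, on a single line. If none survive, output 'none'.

Answer: A B C D E F

Derivation:
Roots: A D E
Mark A: refs=null B null, marked=A
Mark D: refs=null null, marked=A D
Mark E: refs=D C B, marked=A D E
Mark B: refs=D D, marked=A B D E
Mark C: refs=F null C, marked=A B C D E
Mark F: refs=null B, marked=A B C D E F
Unmarked (collected): G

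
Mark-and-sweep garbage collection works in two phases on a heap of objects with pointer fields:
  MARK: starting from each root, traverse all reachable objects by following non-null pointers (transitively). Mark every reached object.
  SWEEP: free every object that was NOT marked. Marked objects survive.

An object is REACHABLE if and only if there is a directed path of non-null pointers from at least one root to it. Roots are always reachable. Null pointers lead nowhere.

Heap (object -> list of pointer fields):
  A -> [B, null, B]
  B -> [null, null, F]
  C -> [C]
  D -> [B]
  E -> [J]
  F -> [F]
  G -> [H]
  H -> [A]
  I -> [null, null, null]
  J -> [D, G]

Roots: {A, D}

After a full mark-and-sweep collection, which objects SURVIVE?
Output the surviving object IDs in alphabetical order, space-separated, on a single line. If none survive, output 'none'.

Roots: A D
Mark A: refs=B null B, marked=A
Mark D: refs=B, marked=A D
Mark B: refs=null null F, marked=A B D
Mark F: refs=F, marked=A B D F
Unmarked (collected): C E G H I J

Answer: A B D F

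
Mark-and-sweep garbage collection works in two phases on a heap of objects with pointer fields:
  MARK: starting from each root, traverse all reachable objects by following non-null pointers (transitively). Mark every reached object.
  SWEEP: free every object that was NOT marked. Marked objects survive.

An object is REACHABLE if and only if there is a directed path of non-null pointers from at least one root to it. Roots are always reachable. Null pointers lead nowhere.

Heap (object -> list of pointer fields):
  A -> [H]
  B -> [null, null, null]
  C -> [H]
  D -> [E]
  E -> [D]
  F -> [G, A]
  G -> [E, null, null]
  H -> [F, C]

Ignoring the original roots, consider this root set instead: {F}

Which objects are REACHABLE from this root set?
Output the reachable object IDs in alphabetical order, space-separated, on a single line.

Roots: F
Mark F: refs=G A, marked=F
Mark G: refs=E null null, marked=F G
Mark A: refs=H, marked=A F G
Mark E: refs=D, marked=A E F G
Mark H: refs=F C, marked=A E F G H
Mark D: refs=E, marked=A D E F G H
Mark C: refs=H, marked=A C D E F G H
Unmarked (collected): B

Answer: A C D E F G H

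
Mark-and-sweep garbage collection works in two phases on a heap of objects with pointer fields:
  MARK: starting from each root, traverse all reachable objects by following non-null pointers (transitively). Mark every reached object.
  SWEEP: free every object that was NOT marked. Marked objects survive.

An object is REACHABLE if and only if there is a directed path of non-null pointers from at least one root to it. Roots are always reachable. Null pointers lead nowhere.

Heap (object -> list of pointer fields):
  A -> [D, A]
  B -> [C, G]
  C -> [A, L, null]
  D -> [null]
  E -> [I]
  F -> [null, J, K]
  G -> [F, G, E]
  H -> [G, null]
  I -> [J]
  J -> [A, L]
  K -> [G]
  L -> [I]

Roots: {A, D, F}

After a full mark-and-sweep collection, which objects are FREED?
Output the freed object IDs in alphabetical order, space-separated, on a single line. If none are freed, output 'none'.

Roots: A D F
Mark A: refs=D A, marked=A
Mark D: refs=null, marked=A D
Mark F: refs=null J K, marked=A D F
Mark J: refs=A L, marked=A D F J
Mark K: refs=G, marked=A D F J K
Mark L: refs=I, marked=A D F J K L
Mark G: refs=F G E, marked=A D F G J K L
Mark I: refs=J, marked=A D F G I J K L
Mark E: refs=I, marked=A D E F G I J K L
Unmarked (collected): B C H

Answer: B C H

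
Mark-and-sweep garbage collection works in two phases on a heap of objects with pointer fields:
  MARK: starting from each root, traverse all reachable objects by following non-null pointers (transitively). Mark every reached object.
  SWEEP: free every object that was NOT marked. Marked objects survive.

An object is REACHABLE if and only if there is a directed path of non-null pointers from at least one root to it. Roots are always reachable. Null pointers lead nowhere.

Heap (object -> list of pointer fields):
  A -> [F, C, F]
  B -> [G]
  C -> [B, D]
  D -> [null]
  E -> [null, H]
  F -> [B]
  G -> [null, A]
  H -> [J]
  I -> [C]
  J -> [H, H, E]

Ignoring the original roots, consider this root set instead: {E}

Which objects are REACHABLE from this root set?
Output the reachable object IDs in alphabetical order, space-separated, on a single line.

Roots: E
Mark E: refs=null H, marked=E
Mark H: refs=J, marked=E H
Mark J: refs=H H E, marked=E H J
Unmarked (collected): A B C D F G I

Answer: E H J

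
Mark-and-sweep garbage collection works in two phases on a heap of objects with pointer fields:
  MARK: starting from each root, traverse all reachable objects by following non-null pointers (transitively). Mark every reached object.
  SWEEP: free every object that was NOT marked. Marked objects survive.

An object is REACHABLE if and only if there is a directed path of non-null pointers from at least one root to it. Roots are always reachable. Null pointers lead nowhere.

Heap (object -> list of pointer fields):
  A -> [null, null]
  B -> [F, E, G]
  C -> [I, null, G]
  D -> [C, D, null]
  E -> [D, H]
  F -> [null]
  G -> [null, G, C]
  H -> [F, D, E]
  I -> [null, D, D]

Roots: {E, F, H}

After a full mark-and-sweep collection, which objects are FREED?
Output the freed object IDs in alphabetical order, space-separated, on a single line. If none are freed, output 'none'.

Answer: A B

Derivation:
Roots: E F H
Mark E: refs=D H, marked=E
Mark F: refs=null, marked=E F
Mark H: refs=F D E, marked=E F H
Mark D: refs=C D null, marked=D E F H
Mark C: refs=I null G, marked=C D E F H
Mark I: refs=null D D, marked=C D E F H I
Mark G: refs=null G C, marked=C D E F G H I
Unmarked (collected): A B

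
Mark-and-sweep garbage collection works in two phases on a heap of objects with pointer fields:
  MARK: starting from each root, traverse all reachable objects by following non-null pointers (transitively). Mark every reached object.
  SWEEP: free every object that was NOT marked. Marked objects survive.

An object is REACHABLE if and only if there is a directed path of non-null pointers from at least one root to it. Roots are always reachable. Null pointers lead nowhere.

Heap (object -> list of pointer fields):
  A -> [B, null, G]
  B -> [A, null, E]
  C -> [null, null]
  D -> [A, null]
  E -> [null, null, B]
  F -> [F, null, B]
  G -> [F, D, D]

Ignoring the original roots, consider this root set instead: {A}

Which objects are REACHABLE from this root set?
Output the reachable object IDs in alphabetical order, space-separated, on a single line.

Answer: A B D E F G

Derivation:
Roots: A
Mark A: refs=B null G, marked=A
Mark B: refs=A null E, marked=A B
Mark G: refs=F D D, marked=A B G
Mark E: refs=null null B, marked=A B E G
Mark F: refs=F null B, marked=A B E F G
Mark D: refs=A null, marked=A B D E F G
Unmarked (collected): C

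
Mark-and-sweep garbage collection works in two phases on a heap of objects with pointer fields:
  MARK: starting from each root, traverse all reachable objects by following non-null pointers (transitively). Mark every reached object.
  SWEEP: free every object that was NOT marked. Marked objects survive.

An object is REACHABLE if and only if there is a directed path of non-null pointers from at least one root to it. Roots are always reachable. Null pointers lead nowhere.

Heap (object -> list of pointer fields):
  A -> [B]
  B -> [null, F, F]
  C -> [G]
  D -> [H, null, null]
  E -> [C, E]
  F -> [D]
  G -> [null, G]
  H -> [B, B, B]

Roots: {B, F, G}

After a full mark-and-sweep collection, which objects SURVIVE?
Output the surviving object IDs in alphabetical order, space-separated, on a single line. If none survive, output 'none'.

Answer: B D F G H

Derivation:
Roots: B F G
Mark B: refs=null F F, marked=B
Mark F: refs=D, marked=B F
Mark G: refs=null G, marked=B F G
Mark D: refs=H null null, marked=B D F G
Mark H: refs=B B B, marked=B D F G H
Unmarked (collected): A C E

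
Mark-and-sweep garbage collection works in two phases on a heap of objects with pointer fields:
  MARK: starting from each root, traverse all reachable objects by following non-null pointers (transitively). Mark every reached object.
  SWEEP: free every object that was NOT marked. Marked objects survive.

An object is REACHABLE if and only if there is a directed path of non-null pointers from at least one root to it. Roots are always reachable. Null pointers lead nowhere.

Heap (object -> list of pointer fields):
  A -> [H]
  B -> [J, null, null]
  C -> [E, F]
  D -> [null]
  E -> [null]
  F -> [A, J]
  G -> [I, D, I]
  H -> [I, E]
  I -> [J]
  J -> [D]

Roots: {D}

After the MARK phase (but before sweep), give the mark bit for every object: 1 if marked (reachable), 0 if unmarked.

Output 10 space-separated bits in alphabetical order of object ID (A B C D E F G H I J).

Roots: D
Mark D: refs=null, marked=D
Unmarked (collected): A B C E F G H I J

Answer: 0 0 0 1 0 0 0 0 0 0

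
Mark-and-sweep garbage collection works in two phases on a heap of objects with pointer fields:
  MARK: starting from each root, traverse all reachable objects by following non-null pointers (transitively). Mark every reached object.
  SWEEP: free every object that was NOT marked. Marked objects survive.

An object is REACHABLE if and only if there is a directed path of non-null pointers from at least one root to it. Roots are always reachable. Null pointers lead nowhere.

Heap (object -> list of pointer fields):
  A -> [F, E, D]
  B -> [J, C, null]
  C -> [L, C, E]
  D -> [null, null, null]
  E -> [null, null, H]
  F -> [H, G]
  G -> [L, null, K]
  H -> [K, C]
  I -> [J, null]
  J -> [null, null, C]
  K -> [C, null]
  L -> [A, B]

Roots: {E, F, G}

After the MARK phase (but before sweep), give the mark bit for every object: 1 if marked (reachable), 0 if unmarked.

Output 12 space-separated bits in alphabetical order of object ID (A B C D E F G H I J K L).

Answer: 1 1 1 1 1 1 1 1 0 1 1 1

Derivation:
Roots: E F G
Mark E: refs=null null H, marked=E
Mark F: refs=H G, marked=E F
Mark G: refs=L null K, marked=E F G
Mark H: refs=K C, marked=E F G H
Mark L: refs=A B, marked=E F G H L
Mark K: refs=C null, marked=E F G H K L
Mark C: refs=L C E, marked=C E F G H K L
Mark A: refs=F E D, marked=A C E F G H K L
Mark B: refs=J C null, marked=A B C E F G H K L
Mark D: refs=null null null, marked=A B C D E F G H K L
Mark J: refs=null null C, marked=A B C D E F G H J K L
Unmarked (collected): I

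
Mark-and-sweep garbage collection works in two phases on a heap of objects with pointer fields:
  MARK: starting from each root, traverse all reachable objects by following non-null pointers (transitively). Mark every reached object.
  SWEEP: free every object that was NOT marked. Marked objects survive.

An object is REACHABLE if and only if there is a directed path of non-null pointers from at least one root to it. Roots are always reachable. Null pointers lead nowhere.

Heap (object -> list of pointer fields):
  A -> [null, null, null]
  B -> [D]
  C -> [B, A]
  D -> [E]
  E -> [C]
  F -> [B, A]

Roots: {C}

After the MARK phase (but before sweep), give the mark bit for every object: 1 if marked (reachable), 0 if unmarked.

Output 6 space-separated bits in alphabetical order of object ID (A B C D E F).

Answer: 1 1 1 1 1 0

Derivation:
Roots: C
Mark C: refs=B A, marked=C
Mark B: refs=D, marked=B C
Mark A: refs=null null null, marked=A B C
Mark D: refs=E, marked=A B C D
Mark E: refs=C, marked=A B C D E
Unmarked (collected): F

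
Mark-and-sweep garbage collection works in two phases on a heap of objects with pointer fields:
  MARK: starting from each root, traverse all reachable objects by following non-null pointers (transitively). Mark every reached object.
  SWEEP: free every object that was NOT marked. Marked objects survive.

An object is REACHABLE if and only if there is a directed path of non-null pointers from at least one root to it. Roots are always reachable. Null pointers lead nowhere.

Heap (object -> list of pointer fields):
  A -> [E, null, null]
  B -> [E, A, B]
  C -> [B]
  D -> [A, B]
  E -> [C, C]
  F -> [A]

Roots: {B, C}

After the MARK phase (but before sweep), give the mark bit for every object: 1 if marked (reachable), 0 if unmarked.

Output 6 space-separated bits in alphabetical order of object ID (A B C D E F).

Answer: 1 1 1 0 1 0

Derivation:
Roots: B C
Mark B: refs=E A B, marked=B
Mark C: refs=B, marked=B C
Mark E: refs=C C, marked=B C E
Mark A: refs=E null null, marked=A B C E
Unmarked (collected): D F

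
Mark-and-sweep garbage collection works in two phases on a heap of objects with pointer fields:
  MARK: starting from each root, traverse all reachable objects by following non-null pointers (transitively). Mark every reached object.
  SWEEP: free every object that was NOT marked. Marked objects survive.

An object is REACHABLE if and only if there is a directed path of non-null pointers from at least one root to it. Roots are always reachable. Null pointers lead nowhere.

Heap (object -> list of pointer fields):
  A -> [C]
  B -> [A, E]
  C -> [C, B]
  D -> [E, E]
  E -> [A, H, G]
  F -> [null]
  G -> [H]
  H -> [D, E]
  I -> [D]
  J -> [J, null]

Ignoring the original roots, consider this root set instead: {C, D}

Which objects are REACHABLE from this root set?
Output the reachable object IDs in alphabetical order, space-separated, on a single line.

Answer: A B C D E G H

Derivation:
Roots: C D
Mark C: refs=C B, marked=C
Mark D: refs=E E, marked=C D
Mark B: refs=A E, marked=B C D
Mark E: refs=A H G, marked=B C D E
Mark A: refs=C, marked=A B C D E
Mark H: refs=D E, marked=A B C D E H
Mark G: refs=H, marked=A B C D E G H
Unmarked (collected): F I J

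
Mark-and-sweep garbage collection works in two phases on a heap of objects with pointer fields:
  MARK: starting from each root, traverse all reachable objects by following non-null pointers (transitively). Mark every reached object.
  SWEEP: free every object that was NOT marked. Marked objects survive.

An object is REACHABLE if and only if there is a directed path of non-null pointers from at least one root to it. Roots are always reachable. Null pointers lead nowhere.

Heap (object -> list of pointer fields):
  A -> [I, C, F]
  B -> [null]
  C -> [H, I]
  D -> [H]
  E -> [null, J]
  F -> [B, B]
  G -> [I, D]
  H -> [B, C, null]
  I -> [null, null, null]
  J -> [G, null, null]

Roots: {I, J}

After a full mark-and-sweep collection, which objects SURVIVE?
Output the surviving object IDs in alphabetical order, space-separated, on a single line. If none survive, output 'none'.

Roots: I J
Mark I: refs=null null null, marked=I
Mark J: refs=G null null, marked=I J
Mark G: refs=I D, marked=G I J
Mark D: refs=H, marked=D G I J
Mark H: refs=B C null, marked=D G H I J
Mark B: refs=null, marked=B D G H I J
Mark C: refs=H I, marked=B C D G H I J
Unmarked (collected): A E F

Answer: B C D G H I J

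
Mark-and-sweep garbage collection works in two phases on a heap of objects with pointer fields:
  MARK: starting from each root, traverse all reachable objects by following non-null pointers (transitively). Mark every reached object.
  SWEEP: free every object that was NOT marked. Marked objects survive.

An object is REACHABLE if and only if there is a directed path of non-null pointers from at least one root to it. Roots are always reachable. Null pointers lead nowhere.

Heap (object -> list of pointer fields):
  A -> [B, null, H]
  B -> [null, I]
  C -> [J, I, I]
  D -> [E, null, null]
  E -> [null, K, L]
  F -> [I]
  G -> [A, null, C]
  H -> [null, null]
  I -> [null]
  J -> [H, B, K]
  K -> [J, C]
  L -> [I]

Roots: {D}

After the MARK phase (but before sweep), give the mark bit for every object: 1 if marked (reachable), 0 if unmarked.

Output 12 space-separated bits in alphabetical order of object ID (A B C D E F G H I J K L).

Answer: 0 1 1 1 1 0 0 1 1 1 1 1

Derivation:
Roots: D
Mark D: refs=E null null, marked=D
Mark E: refs=null K L, marked=D E
Mark K: refs=J C, marked=D E K
Mark L: refs=I, marked=D E K L
Mark J: refs=H B K, marked=D E J K L
Mark C: refs=J I I, marked=C D E J K L
Mark I: refs=null, marked=C D E I J K L
Mark H: refs=null null, marked=C D E H I J K L
Mark B: refs=null I, marked=B C D E H I J K L
Unmarked (collected): A F G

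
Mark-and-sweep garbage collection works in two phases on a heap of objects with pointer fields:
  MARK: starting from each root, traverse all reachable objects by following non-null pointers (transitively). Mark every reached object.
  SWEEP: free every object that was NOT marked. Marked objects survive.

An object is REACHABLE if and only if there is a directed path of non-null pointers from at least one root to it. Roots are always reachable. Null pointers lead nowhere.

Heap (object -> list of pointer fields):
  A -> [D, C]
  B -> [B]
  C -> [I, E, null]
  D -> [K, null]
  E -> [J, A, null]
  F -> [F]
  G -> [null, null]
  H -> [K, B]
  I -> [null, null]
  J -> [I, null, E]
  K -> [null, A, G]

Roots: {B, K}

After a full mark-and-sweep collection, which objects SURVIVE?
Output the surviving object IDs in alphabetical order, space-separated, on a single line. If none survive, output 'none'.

Answer: A B C D E G I J K

Derivation:
Roots: B K
Mark B: refs=B, marked=B
Mark K: refs=null A G, marked=B K
Mark A: refs=D C, marked=A B K
Mark G: refs=null null, marked=A B G K
Mark D: refs=K null, marked=A B D G K
Mark C: refs=I E null, marked=A B C D G K
Mark I: refs=null null, marked=A B C D G I K
Mark E: refs=J A null, marked=A B C D E G I K
Mark J: refs=I null E, marked=A B C D E G I J K
Unmarked (collected): F H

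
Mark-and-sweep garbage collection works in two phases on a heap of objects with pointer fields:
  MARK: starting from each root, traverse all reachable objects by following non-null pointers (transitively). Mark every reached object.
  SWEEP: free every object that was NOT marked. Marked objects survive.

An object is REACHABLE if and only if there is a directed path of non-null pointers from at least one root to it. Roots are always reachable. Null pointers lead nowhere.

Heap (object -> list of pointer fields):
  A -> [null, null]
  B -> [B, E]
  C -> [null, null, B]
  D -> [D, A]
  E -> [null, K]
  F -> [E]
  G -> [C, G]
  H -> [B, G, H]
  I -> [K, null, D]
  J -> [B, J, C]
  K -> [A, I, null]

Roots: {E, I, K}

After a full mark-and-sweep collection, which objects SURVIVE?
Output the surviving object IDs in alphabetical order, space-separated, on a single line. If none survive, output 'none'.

Answer: A D E I K

Derivation:
Roots: E I K
Mark E: refs=null K, marked=E
Mark I: refs=K null D, marked=E I
Mark K: refs=A I null, marked=E I K
Mark D: refs=D A, marked=D E I K
Mark A: refs=null null, marked=A D E I K
Unmarked (collected): B C F G H J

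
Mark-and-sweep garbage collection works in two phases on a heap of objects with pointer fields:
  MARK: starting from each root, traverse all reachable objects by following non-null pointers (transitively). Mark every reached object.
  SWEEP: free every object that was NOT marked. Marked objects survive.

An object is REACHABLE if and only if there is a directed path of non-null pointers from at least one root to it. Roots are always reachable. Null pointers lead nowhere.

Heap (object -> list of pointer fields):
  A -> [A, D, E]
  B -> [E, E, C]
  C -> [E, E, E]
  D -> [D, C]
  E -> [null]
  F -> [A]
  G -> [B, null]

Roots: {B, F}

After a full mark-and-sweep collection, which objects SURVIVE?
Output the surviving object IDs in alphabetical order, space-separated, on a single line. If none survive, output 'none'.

Answer: A B C D E F

Derivation:
Roots: B F
Mark B: refs=E E C, marked=B
Mark F: refs=A, marked=B F
Mark E: refs=null, marked=B E F
Mark C: refs=E E E, marked=B C E F
Mark A: refs=A D E, marked=A B C E F
Mark D: refs=D C, marked=A B C D E F
Unmarked (collected): G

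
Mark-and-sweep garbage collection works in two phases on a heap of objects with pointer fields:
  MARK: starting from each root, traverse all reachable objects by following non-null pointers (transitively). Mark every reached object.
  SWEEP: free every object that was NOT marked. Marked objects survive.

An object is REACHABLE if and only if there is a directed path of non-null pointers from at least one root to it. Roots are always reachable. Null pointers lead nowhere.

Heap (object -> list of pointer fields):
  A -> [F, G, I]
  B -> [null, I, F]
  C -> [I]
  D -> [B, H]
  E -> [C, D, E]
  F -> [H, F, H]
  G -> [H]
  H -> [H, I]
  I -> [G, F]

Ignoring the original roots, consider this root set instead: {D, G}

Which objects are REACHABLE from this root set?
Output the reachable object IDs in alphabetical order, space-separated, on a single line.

Answer: B D F G H I

Derivation:
Roots: D G
Mark D: refs=B H, marked=D
Mark G: refs=H, marked=D G
Mark B: refs=null I F, marked=B D G
Mark H: refs=H I, marked=B D G H
Mark I: refs=G F, marked=B D G H I
Mark F: refs=H F H, marked=B D F G H I
Unmarked (collected): A C E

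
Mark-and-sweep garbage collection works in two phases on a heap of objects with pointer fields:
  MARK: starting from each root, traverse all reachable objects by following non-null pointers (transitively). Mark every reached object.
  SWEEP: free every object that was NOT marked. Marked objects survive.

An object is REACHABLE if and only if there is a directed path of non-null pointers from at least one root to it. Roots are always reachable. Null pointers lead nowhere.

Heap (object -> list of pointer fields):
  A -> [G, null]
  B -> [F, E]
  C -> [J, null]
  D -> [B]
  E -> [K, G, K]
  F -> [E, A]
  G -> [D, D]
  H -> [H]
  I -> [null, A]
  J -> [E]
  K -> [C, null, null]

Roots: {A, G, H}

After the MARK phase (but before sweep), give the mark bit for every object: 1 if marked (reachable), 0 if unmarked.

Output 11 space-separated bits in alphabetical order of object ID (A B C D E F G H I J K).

Answer: 1 1 1 1 1 1 1 1 0 1 1

Derivation:
Roots: A G H
Mark A: refs=G null, marked=A
Mark G: refs=D D, marked=A G
Mark H: refs=H, marked=A G H
Mark D: refs=B, marked=A D G H
Mark B: refs=F E, marked=A B D G H
Mark F: refs=E A, marked=A B D F G H
Mark E: refs=K G K, marked=A B D E F G H
Mark K: refs=C null null, marked=A B D E F G H K
Mark C: refs=J null, marked=A B C D E F G H K
Mark J: refs=E, marked=A B C D E F G H J K
Unmarked (collected): I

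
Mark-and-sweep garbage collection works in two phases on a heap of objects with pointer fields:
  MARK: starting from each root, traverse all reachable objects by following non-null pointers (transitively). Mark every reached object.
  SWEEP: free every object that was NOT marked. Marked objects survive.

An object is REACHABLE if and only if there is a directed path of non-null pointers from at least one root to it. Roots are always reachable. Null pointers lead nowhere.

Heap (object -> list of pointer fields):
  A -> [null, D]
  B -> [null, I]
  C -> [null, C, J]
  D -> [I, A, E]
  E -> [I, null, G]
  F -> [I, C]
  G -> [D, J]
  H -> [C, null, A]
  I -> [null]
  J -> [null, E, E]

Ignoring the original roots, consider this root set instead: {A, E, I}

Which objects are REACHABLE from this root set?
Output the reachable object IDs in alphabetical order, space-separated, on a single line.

Answer: A D E G I J

Derivation:
Roots: A E I
Mark A: refs=null D, marked=A
Mark E: refs=I null G, marked=A E
Mark I: refs=null, marked=A E I
Mark D: refs=I A E, marked=A D E I
Mark G: refs=D J, marked=A D E G I
Mark J: refs=null E E, marked=A D E G I J
Unmarked (collected): B C F H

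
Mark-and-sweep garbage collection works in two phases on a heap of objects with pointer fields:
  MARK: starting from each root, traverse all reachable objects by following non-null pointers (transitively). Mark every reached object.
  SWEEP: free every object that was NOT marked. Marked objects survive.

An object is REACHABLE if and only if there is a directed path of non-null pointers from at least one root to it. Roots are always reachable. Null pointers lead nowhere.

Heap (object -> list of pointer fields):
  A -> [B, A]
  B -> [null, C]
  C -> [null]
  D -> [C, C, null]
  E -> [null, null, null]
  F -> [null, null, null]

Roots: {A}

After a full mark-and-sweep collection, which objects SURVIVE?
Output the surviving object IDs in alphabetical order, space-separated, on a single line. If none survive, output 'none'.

Answer: A B C

Derivation:
Roots: A
Mark A: refs=B A, marked=A
Mark B: refs=null C, marked=A B
Mark C: refs=null, marked=A B C
Unmarked (collected): D E F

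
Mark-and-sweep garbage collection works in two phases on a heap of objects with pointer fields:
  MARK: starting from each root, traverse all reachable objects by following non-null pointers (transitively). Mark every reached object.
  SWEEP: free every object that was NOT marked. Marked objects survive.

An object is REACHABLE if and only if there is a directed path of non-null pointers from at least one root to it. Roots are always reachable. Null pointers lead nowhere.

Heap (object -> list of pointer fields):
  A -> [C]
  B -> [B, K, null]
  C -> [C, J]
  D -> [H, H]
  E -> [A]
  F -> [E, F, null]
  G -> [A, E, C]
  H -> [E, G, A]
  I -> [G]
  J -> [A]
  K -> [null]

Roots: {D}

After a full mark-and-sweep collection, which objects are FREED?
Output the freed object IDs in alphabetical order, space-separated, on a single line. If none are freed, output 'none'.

Answer: B F I K

Derivation:
Roots: D
Mark D: refs=H H, marked=D
Mark H: refs=E G A, marked=D H
Mark E: refs=A, marked=D E H
Mark G: refs=A E C, marked=D E G H
Mark A: refs=C, marked=A D E G H
Mark C: refs=C J, marked=A C D E G H
Mark J: refs=A, marked=A C D E G H J
Unmarked (collected): B F I K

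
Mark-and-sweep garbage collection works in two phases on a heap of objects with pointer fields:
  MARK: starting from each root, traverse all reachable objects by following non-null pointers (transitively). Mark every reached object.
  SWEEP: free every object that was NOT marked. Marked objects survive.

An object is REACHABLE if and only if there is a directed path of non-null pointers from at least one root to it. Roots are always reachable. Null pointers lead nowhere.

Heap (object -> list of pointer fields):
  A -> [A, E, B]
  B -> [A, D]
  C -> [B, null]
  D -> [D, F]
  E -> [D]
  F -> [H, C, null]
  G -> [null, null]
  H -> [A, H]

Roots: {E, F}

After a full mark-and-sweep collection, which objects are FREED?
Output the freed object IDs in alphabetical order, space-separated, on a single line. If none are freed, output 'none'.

Answer: G

Derivation:
Roots: E F
Mark E: refs=D, marked=E
Mark F: refs=H C null, marked=E F
Mark D: refs=D F, marked=D E F
Mark H: refs=A H, marked=D E F H
Mark C: refs=B null, marked=C D E F H
Mark A: refs=A E B, marked=A C D E F H
Mark B: refs=A D, marked=A B C D E F H
Unmarked (collected): G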